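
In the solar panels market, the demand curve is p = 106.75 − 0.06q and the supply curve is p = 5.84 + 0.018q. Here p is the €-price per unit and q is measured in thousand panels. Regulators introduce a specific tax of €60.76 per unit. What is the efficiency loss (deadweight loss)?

Competitive equilibrium: 106.75 − 0.06q = 5.84 + 0.018q → q* = 1293.7179, p* = 29.1269.
With the tax, the buyer price exceeds the seller price by 60.76: (106.75 − 0.06q) − (5.84 + 0.018q) = 60.76 → q' = 514.7436.
Δq = 1293.7179 − 514.7436 = 778.9743; the wedge equals the tax, 60.76.
DWL = ½ × 778.9743 × 60.76 = €23665.24 thousand.

€23665.24 thousand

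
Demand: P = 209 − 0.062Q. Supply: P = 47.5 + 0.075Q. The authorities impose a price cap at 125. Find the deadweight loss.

Competitive equilibrium: 209 − 0.062Q = 47.5 + 0.075Q → Q* = 1178.8321, P* = 135.9124.
At the ceiling P = 125, quantity supplied = (125 − 47.5)/0.075 = 1033.3333.
Willingness to pay at Q' = 1033.3333: 209 − 0.062·1033.3333 = 144.9333.
ΔQ = 1178.8321 − 1033.3333 = 145.4988; wedge = 144.9333 − 125 = 19.9333.
Deadweight loss = ½ × 145.4988 × 19.9333 = 1450.14.

1450.14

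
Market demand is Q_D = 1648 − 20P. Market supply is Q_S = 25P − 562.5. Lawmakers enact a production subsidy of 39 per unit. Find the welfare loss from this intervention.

In inverse form: demand P = 82.4 − 0.05Q, supply P = 22.5 + 0.04Q.
Competitive equilibrium: 82.4 − 0.05Q = 22.5 + 0.04Q → Q* = 665.5556, P* = 49.1222.
The subsidy lowers effective supply by 39: P = 0.04Q − 16.5.
New quantity: 82.4 − 0.05Q = 0.04Q − 16.5 → Q' = 1098.8889.
Overproduction ΔQ = 1098.8889 − 665.5556 = 433.3333; wedge = subsidy = 39.
The triangle = ½ × 433.3333 × 39 = 8450.

8450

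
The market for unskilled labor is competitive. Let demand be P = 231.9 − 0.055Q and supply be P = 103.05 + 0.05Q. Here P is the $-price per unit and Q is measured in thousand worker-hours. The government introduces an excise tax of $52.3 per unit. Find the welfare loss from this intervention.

$13025.19 thousand

Competitive equilibrium: 231.9 − 0.055Q = 103.05 + 0.05Q → Q* = 1227.1429, P* = 164.4071.
With the tax, the buyer price exceeds the seller price by 52.3: (231.9 − 0.055Q) − (103.05 + 0.05Q) = 52.3 → Q' = 729.0476.
ΔQ = 1227.1429 − 729.0476 = 498.0953; the wedge equals the tax, 52.3.
Welfare loss = ½ × 498.0953 × 52.3 = $13025.19 thousand.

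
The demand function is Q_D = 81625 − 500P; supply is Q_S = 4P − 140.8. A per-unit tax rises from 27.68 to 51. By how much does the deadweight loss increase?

3640.51

In inverse form: demand P = 163.25 − 0.002Q, supply P = 35.2 + 0.25Q.
Competitive equilibrium: 163.25 − 0.002Q = 35.2 + 0.25Q → Q* = 508.1349, P* = 162.2337.
For a per-unit tax t: ΔQ = t/0.252, so DWL = ½·t·(t/0.252) = t²/0.504.
At t = 27.68: DWL = 1520.203. At t = 51: DWL = 5160.714.
Increase = 5160.714 − 1520.203 = 3640.51.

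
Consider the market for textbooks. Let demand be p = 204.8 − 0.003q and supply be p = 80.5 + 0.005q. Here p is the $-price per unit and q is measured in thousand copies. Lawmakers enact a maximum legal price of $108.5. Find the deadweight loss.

Competitive equilibrium: 204.8 − 0.003q = 80.5 + 0.005q → q* = 15537.5, p* = 158.1875.
At the ceiling p = 108.5, quantity supplied = (108.5 − 80.5)/0.005 = 5600.
Willingness to pay at q' = 5600: 204.8 − 0.003·5600 = 188.
Δq = 15537.5 − 5600 = 9937.5; wedge = 188 − 108.5 = 79.5.
Deadweight loss = ½ × 9937.5 × 79.5 = $395015.625 thousand.

$395015.625 thousand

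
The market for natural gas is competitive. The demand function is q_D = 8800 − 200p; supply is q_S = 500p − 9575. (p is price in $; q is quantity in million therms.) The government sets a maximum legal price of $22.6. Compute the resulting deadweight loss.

$11657.19 million

In inverse form: demand p = 44 − 0.005q, supply p = 19.15 + 0.002q.
Competitive equilibrium: 44 − 0.005q = 19.15 + 0.002q → q* = 3550, p* = 26.25.
At the ceiling p = 22.6, quantity supplied = (22.6 − 19.15)/0.002 = 1725.
Willingness to pay at q' = 1725: 44 − 0.005·1725 = 35.375.
Δq = 3550 − 1725 = 1825; wedge = 35.375 − 22.6 = 12.775.
DWL = ½ × 1825 × 12.775 = $11657.19 million.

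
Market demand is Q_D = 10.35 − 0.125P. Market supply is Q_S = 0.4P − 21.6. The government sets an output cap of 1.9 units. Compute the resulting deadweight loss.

In inverse form: demand P = 82.8 − 8Q, supply P = 54 + 2.5Q.
Competitive equilibrium: 82.8 − 8Q = 54 + 2.5Q → Q* = 2.7429, P* = 60.8571.
At Q = 1.9: demand price = 82.8 − 8·1.9 = 67.6; supply price = 54 + 2.5·1.9 = 58.75.
ΔQ = 2.7429 − 1.9 = 0.8429; wedge = 67.6 − 58.75 = 8.85.
Welfare loss = ½ × 0.8429 × 8.85 = 3.73.

3.73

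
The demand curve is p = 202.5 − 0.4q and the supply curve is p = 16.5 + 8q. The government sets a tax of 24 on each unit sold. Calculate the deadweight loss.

34.29

Competitive equilibrium: 202.5 − 0.4q = 16.5 + 8q → q* = 22.1429, p* = 193.6429.
With the tax, the buyer price exceeds the seller price by 24: (202.5 − 0.4q) − (16.5 + 8q) = 24 → q' = 19.2857.
Δq = 22.1429 − 19.2857 = 2.8572; the wedge equals the tax, 24.
DWL = ½ × 2.8572 × 24 = 34.29.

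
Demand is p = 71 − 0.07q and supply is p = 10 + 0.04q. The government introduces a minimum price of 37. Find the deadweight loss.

Competitive equilibrium: 71 − 0.07q = 10 + 0.04q → q* = 554.54545, p* = 32.18182.
At the floor p = 37, quantity demanded = (71 − 37)/0.07 = 485.71429.
Sellers' marginal cost at q' = 485.71429: 10 + 0.04·485.71429 = 29.42857.
Δq = 554.54545 − 485.71429 = 68.83116; wedge = 37 − 29.42857 = 7.57143.
The triangle = ½ × 68.83116 × 7.57143 = 260.58.

260.58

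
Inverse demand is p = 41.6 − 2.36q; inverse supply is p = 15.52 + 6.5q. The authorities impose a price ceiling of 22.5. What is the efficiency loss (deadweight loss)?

Competitive equilibrium: 41.6 − 2.36q = 15.52 + 6.5q → q* = 2.9436, p* = 34.6532.
At the ceiling p = 22.5, quantity supplied = (22.5 − 15.52)/6.5 = 1.0738.
Willingness to pay at q' = 1.0738: 41.6 − 2.36·1.0738 = 39.0658.
Δq = 2.9436 − 1.0738 = 1.8698; wedge = 39.0658 − 22.5 = 16.5658.
Welfare loss = ½ × 1.8698 × 16.5658 = 15.49.

15.49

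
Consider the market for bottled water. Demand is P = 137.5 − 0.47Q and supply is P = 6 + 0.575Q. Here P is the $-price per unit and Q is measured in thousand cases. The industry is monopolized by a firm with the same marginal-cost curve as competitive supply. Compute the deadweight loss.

Competitive equilibrium: 137.5 − 0.47Q = 6 + 0.575Q → Q* = 125.8373, P* = 78.3565.
Marginal revenue: MR = 137.5 − 0.94Q. Set MR = MC: 137.5 − 0.94Q = 6 + 0.575Q → Q_m = 86.7987.
Price P_m = 137.5 − 0.47·86.7987 = 96.7046; MC(Q_m) = 6 + 0.575·86.7987 = 55.9093.
Competitive Q* = 125.8373, so ΔQ = 39.0386; wedge = 96.7046 − 55.9093 = 40.7953.
Welfare loss = ½ × 39.0386 × 40.7953 = $796.30 thousand.

$796.30 thousand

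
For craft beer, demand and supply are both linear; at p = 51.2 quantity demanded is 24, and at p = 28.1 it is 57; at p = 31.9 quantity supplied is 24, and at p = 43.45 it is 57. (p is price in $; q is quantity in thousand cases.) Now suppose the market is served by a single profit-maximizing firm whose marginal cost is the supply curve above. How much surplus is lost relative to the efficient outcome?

Demand slope = (28.1 − 51.2)/(57 − 24) = −0.7, so p = 68 − 0.7q.
Supply slope = (43.45 − 31.9)/(57 − 24) = 0.35, so p = 23.5 + 0.35q.
Competitive equilibrium: 68 − 0.7q = 23.5 + 0.35q → q* = 42.381, p* = 38.3333.
Marginal revenue: MR = 68 − 1.4q. Set MR = MC: 68 − 1.4q = 23.5 + 0.35q → q_m = 25.4286.
Price p_m = 68 − 0.7·25.4286 = 50.2; MC(q_m) = 23.5 + 0.35·25.4286 = 32.4.
Competitive q* = 42.381, so Δq = 16.9524; wedge = 50.2 − 32.4 = 17.8.
Welfare loss = ½ × 16.9524 × 17.8 = $150.88 thousand.

$150.88 thousand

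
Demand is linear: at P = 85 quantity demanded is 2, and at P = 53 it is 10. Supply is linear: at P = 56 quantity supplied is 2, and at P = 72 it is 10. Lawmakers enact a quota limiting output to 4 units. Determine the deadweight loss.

24.08

Demand slope = (53 − 85)/(10 − 2) = −4, so P = 93 − 4Q.
Supply slope = (72 − 56)/(10 − 2) = 2, so P = 52 + 2Q.
Competitive equilibrium: 93 − 4Q = 52 + 2Q → Q* = 6.8333, P* = 65.6667.
At Q = 4: demand price = 93 − 4·4 = 77; supply price = 52 + 2·4 = 60.
ΔQ = 6.8333 − 4 = 2.8333; wedge = 77 − 60 = 17.
Deadweight loss = ½ × 2.8333 × 17 = 24.08.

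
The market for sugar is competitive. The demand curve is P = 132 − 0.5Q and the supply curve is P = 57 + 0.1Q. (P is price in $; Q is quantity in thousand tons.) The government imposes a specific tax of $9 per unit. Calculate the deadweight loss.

Competitive equilibrium: 132 − 0.5Q = 57 + 0.1Q → Q* = 125, P* = 69.5.
With the tax, the buyer price exceeds the seller price by 9: (132 − 0.5Q) − (57 + 0.1Q) = 9 → Q' = 110.
ΔQ = 125 − 110 = 15; the wedge equals the tax, 9.
Deadweight loss = ½ × 15 × 9 = $67.50 thousand.

$67.50 thousand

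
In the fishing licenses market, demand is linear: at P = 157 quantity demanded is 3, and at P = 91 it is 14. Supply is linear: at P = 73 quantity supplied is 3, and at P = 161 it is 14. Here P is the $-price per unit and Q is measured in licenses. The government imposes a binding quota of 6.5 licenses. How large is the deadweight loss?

Demand slope = (91 − 157)/(14 − 3) = −6, so P = 175 − 6Q.
Supply slope = (161 − 73)/(14 − 3) = 8, so P = 49 + 8Q.
Competitive equilibrium: 175 − 6Q = 49 + 8Q → Q* = 9, P* = 121.
At Q = 6.5: demand price = 175 − 6·6.5 = 136; supply price = 49 + 8·6.5 = 101.
ΔQ = 9 − 6.5 = 2.5; wedge = 136 − 101 = 35.
Welfare loss = ½ × 2.5 × 35 = $43.75.

$43.75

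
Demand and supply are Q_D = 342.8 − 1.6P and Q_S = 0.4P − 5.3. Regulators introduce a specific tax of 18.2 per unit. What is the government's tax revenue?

In inverse form: demand P = 214.25 − 0.625Q, supply P = 13.25 + 2.5Q.
Competitive equilibrium: 214.25 − 0.625Q = 13.25 + 2.5Q → Q* = 64.32, P* = 174.05.
With the tax, the buyer price exceeds the seller price by 18.2: (214.25 − 0.625Q) − (13.25 + 2.5Q) = 18.2 → Q' = 58.496.
Tax revenue = 18.2 × 58.496 = 1064.63.

1064.63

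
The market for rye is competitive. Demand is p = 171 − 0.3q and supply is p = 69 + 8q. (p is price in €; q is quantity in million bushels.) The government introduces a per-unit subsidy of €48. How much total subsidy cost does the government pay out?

Competitive equilibrium: 171 − 0.3q = 69 + 8q → q* = 12.2892, p* = 167.3133.
The subsidy lowers effective supply by 48: p = 21 + 8q.
New quantity: 171 − 0.3q = 21 + 8q → q' = 18.0723.
Total subsidy cost = 48 × 18.0723 = €867.47 million.

€867.47 million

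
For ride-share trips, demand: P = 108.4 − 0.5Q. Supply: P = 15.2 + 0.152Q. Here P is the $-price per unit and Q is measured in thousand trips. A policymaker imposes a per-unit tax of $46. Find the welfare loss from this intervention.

$1622.70 thousand

Competitive equilibrium: 108.4 − 0.5Q = 15.2 + 0.152Q → Q* = 142.9448, P* = 36.9276.
With the tax, the buyer price exceeds the seller price by 46: (108.4 − 0.5Q) − (15.2 + 0.152Q) = 46 → Q' = 72.3926.
ΔQ = 142.9448 − 72.3926 = 70.5522; the wedge equals the tax, 46.
Deadweight loss = ½ × 70.5522 × 46 = $1622.70 thousand.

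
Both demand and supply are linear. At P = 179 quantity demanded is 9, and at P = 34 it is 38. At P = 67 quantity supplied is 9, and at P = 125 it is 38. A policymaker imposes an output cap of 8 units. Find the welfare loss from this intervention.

1011.50

Demand slope = (34 − 179)/(38 − 9) = −5, so P = 224 − 5Q.
Supply slope = (125 − 67)/(38 − 9) = 2, so P = 49 + 2Q.
Competitive equilibrium: 224 − 5Q = 49 + 2Q → Q* = 25, P* = 99.
At Q = 8: demand price = 224 − 5·8 = 184; supply price = 49 + 2·8 = 65.
ΔQ = 25 − 8 = 17; wedge = 184 − 65 = 119.
DWL = ½ × 17 × 119 = 1011.50.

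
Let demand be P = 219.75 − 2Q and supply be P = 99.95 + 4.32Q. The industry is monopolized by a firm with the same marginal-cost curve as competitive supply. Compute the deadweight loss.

65.61

Competitive equilibrium: 219.75 − 2Q = 99.95 + 4.32Q → Q* = 18.9557, P* = 181.8386.
Marginal revenue: MR = 219.75 − 4Q. Set MR = MC: 219.75 − 4Q = 99.95 + 4.32Q → Q_m = 14.399.
Price P_m = 219.75 − 2·14.399 = 190.952; MC(Q_m) = 99.95 + 4.32·14.399 = 162.1537.
Competitive Q* = 18.9557, so ΔQ = 4.5567; wedge = 190.952 − 162.1537 = 28.7983.
Deadweight loss = ½ × 4.5567 × 28.7983 = 65.61.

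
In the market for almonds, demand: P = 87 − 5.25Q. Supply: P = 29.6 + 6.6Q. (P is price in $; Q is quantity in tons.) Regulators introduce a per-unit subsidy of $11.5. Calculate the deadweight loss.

$5.58

Competitive equilibrium: 87 − 5.25Q = 29.6 + 6.6Q → Q* = 4.8439, P* = 61.5696.
The subsidy lowers effective supply by 11.5: P = 18.1 + 6.6Q.
New quantity: 87 − 5.25Q = 18.1 + 6.6Q → Q' = 5.8143.
Overproduction ΔQ = 5.8143 − 4.8439 = 0.9704; wedge = subsidy = 11.5.
Welfare loss = ½ × 0.9704 × 11.5 = $5.58.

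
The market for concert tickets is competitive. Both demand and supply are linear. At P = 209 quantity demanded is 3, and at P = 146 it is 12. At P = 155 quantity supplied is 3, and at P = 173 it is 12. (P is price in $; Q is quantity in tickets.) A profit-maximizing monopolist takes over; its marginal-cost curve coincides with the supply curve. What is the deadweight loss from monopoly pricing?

$69.77

Demand slope = (146 − 209)/(12 − 3) = −7, so P = 230 − 7Q.
Supply slope = (173 − 155)/(12 − 3) = 2, so P = 149 + 2Q.
Competitive equilibrium: 230 − 7Q = 149 + 2Q → Q* = 9, P* = 167.
Marginal revenue: MR = 230 − 14Q. Set MR = MC: 230 − 14Q = 149 + 2Q → Q_m = 5.0625.
Price P_m = 230 − 7·5.0625 = 194.5625; MC(Q_m) = 149 + 2·5.0625 = 159.125.
Competitive Q* = 9, so ΔQ = 3.9375; wedge = 194.5625 − 159.125 = 35.4375.
Deadweight loss = ½ × 3.9375 × 35.4375 = $69.77.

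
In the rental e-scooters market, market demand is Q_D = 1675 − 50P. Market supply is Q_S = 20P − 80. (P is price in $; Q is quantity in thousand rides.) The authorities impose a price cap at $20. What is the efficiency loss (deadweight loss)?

$360.07 thousand

In inverse form: demand P = 33.5 − 0.02Q, supply P = 4 + 0.05Q.
Competitive equilibrium: 33.5 − 0.02Q = 4 + 0.05Q → Q* = 421.4286, P* = 25.0714.
At the ceiling P = 20, quantity supplied = (20 − 4)/0.05 = 320.
Willingness to pay at Q' = 320: 33.5 − 0.02·320 = 27.1.
ΔQ = 421.4286 − 320 = 101.4286; wedge = 27.1 − 20 = 7.1.
Deadweight loss = ½ × 101.4286 × 7.1 = $360.07 thousand.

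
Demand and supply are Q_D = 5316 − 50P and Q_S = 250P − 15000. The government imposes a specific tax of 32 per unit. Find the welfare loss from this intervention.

21333.33

In inverse form: demand P = 106.32 − 0.02Q, supply P = 60 + 0.004Q.
Competitive equilibrium: 106.32 − 0.02Q = 60 + 0.004Q → Q* = 1930, P* = 67.72.
With the tax, the buyer price exceeds the seller price by 32: (106.32 − 0.02Q) − (60 + 0.004Q) = 32 → Q' = 596.6667.
ΔQ = 1930 − 596.6667 = 1333.3333; the wedge equals the tax, 32.
Deadweight loss = ½ × 1333.3333 × 32 = 21333.33.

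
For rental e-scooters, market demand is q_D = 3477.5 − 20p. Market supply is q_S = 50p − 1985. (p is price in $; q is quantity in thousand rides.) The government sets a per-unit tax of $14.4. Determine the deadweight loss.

$1481.14 thousand

In inverse form: demand p = 173.875 − 0.05q, supply p = 39.7 + 0.02q.
Competitive equilibrium: 173.875 − 0.05q = 39.7 + 0.02q → q* = 1916.7857, p* = 78.0357.
With the tax, the buyer price exceeds the seller price by 14.4: (173.875 − 0.05q) − (39.7 + 0.02q) = 14.4 → q' = 1711.0714.
Δq = 1916.7857 − 1711.0714 = 205.7143; the wedge equals the tax, 14.4.
Deadweight loss = ½ × 205.7143 × 14.4 = $1481.14 thousand.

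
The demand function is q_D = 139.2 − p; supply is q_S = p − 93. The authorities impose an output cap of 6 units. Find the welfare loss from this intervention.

In inverse form: demand p = 139.2 − q, supply p = 93 + q.
Competitive equilibrium: 139.2 − q = 93 + q → q* = 23.1, p* = 116.1.
At q = 6: demand price = 139.2 − 1·6 = 133.2; supply price = 93 + 1·6 = 99.
Δq = 23.1 − 6 = 17.1; wedge = 133.2 − 99 = 34.2.
DWL = ½ × 17.1 × 34.2 = 292.41.

292.41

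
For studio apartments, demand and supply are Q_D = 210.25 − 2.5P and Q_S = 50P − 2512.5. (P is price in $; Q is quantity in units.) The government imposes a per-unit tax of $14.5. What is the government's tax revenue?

In inverse form: demand P = 84.1 − 0.4Q, supply P = 50.25 + 0.02Q.
Competitive equilibrium: 84.1 − 0.4Q = 50.25 + 0.02Q → Q* = 80.5952, P* = 51.8619.
With the tax, the buyer price exceeds the seller price by 14.5: (84.1 − 0.4Q) − (50.25 + 0.02Q) = 14.5 → Q' = 46.0714.
Tax revenue = 14.5 × 46.0714 = $668.04.

$668.04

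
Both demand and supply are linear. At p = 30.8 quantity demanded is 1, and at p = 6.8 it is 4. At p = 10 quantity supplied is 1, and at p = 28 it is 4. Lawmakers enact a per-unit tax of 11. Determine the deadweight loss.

4.32

Demand slope = (6.8 − 30.8)/(4 − 1) = −8, so p = 38.8 − 8q.
Supply slope = (28 − 10)/(4 − 1) = 6, so p = 4 + 6q.
Competitive equilibrium: 38.8 − 8q = 4 + 6q → q* = 2.4857, p* = 18.9143.
With the tax, the buyer price exceeds the seller price by 11: (38.8 − 8q) − (4 + 6q) = 11 → q' = 1.7.
Δq = 2.4857 − 1.7 = 0.7857; the wedge equals the tax, 11.
The triangle = ½ × 0.7857 × 11 = 4.32.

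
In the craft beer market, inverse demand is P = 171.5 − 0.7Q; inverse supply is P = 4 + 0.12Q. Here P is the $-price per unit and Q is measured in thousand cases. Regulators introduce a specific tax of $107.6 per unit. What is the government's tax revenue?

Competitive equilibrium: 171.5 − 0.7Q = 4 + 0.12Q → Q* = 204.2683, P* = 28.5122.
With the tax, the buyer price exceeds the seller price by 107.6: (171.5 − 0.7Q) − (4 + 0.12Q) = 107.6 → Q' = 73.0488.
Tax revenue = 107.6 × 73.0488 = $7860.05 thousand.

$7860.05 thousand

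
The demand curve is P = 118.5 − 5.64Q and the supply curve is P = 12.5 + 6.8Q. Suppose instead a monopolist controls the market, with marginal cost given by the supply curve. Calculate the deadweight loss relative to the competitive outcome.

Competitive equilibrium: 118.5 − 5.64Q = 12.5 + 6.8Q → Q* = 8.5209, P* = 70.4421.
Marginal revenue: MR = 118.5 − 11.28Q. Set MR = MC: 118.5 − 11.28Q = 12.5 + 6.8Q → Q_m = 5.8628.
Price P_m = 118.5 − 5.64·5.8628 = 85.4338; MC(Q_m) = 12.5 + 6.8·5.8628 = 52.367.
Competitive Q* = 8.5209, so ΔQ = 2.6581; wedge = 85.4338 − 52.367 = 33.0668.
The triangle = ½ × 2.6581 × 33.0668 = 43.95.

43.95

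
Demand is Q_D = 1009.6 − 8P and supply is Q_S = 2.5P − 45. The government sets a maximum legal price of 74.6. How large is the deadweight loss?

In inverse form: demand P = 126.2 − 0.125Q, supply P = 18 + 0.4Q.
Competitive equilibrium: 126.2 − 0.125Q = 18 + 0.4Q → Q* = 206.0952, P* = 100.4381.
At the ceiling P = 74.6, quantity supplied = (74.6 − 18)/0.4 = 141.5.
Willingness to pay at Q' = 141.5: 126.2 − 0.125·141.5 = 108.5125.
ΔQ = 206.0952 − 141.5 = 64.5952; wedge = 108.5125 − 74.6 = 33.9125.
Welfare loss = ½ × 64.5952 × 33.9125 = 1095.29.

1095.29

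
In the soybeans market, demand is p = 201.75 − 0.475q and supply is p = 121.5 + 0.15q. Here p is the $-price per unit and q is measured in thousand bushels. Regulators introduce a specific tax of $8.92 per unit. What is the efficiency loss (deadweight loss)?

$63.65 thousand

Competitive equilibrium: 201.75 − 0.475q = 121.5 + 0.15q → q* = 128.4, p* = 140.76.
With the tax, the buyer price exceeds the seller price by 8.92: (201.75 − 0.475q) − (121.5 + 0.15q) = 8.92 → q' = 114.128.
Δq = 128.4 − 114.128 = 14.272; the wedge equals the tax, 8.92.
Welfare loss = ½ × 14.272 × 8.92 = $63.65 thousand.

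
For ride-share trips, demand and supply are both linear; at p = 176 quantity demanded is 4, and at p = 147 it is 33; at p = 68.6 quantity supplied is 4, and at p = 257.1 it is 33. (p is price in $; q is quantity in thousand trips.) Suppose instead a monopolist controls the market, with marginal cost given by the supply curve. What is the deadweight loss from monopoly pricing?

$17.42 thousand

Demand slope = (147 − 176)/(33 − 4) = −1, so p = 180 − q.
Supply slope = (257.1 − 68.6)/(33 − 4) = 6.5, so p = 42.6 + 6.5q.
Competitive equilibrium: 180 − q = 42.6 + 6.5q → q* = 18.32, p* = 161.68.
Marginal revenue: MR = 180 − 2q. Set MR = MC: 180 − 2q = 42.6 + 6.5q → q_m = 16.1647.
Price p_m = 180 − 1·16.1647 = 163.8353; MC(q_m) = 42.6 + 6.5·16.1647 = 147.6706.
Competitive q* = 18.32, so Δq = 2.1553; wedge = 163.8353 − 147.6706 = 16.1647.
The triangle = ½ × 2.1553 × 16.1647 = $17.42 thousand.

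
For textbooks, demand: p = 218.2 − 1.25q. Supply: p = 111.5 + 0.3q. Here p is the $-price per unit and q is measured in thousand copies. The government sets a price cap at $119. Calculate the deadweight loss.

Competitive equilibrium: 218.2 − 1.25q = 111.5 + 0.3q → q* = 68.8387, p* = 132.1516.
At the ceiling p = 119, quantity supplied = (119 − 111.5)/0.3 = 25.
Willingness to pay at q' = 25: 218.2 − 1.25·25 = 186.95.
Δq = 68.8387 − 25 = 43.8387; wedge = 186.95 − 119 = 67.95.
DWL = ½ × 43.8387 × 67.95 = $1489.42 thousand.

$1489.42 thousand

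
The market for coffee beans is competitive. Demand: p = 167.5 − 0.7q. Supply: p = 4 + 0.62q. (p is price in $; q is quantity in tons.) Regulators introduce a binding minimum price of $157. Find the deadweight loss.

Competitive equilibrium: 167.5 − 0.7q = 4 + 0.62q → q* = 123.8636, p* = 80.7955.
At the floor p = 157, quantity demanded = (167.5 − 157)/0.7 = 15.
Sellers' marginal cost at q' = 15: 4 + 0.62·15 = 13.3.
Δq = 123.8636 − 15 = 108.8636; wedge = 157 − 13.3 = 143.7.
Welfare loss = ½ × 108.8636 × 143.7 = $7821.85.

$7821.85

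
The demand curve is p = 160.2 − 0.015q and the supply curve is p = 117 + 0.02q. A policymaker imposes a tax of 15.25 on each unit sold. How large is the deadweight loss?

Competitive equilibrium: 160.2 − 0.015q = 117 + 0.02q → q* = 1234.2857, p* = 141.6857.
With the tax, the buyer price exceeds the seller price by 15.25: (160.2 − 0.015q) − (117 + 0.02q) = 15.25 → q' = 798.5714.
Δq = 1234.2857 − 798.5714 = 435.7143; the wedge equals the tax, 15.25.
Welfare loss = ½ × 435.7143 × 15.25 = 3322.32.

3322.32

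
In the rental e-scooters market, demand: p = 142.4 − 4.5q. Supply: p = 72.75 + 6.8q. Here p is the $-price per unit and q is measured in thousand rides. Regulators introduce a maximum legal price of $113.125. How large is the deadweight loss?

Competitive equilibrium: 142.4 − 4.5q = 72.75 + 6.8q → q* = 6.1637, p* = 114.6633.
At the ceiling p = 113.125, quantity supplied = (113.125 − 72.75)/6.8 = 5.9375.
Willingness to pay at q' = 5.9375: 142.4 − 4.5·5.9375 = 115.6813.
Δq = 6.1637 − 5.9375 = 0.2262; wedge = 115.6813 − 113.125 = 2.5563.
The triangle = ½ × 0.2262 × 2.5563 = $0.29 thousand.

$0.29 thousand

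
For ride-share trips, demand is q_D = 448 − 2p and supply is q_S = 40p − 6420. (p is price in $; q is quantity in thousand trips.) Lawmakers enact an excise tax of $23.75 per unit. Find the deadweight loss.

In inverse form: demand p = 224 − 0.5q, supply p = 160.5 + 0.025q.
Competitive equilibrium: 224 − 0.5q = 160.5 + 0.025q → q* = 120.9524, p* = 163.5238.
With the tax, the buyer price exceeds the seller price by 23.75: (224 − 0.5q) − (160.5 + 0.025q) = 23.75 → q' = 75.7143.
Δq = 120.9524 − 75.7143 = 45.2381; the wedge equals the tax, 23.75.
DWL = ½ × 45.2381 × 23.75 = $537.20 thousand.

$537.20 thousand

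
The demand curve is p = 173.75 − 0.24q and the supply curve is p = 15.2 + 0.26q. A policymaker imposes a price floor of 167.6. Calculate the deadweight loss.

21239.42

Competitive equilibrium: 173.75 − 0.24q = 15.2 + 0.26q → q* = 317.1, p* = 97.646.
At the floor p = 167.6, quantity demanded = (173.75 − 167.6)/0.24 = 25.625.
Sellers' marginal cost at q' = 25.625: 15.2 + 0.26·25.625 = 21.8625.
Δq = 317.1 − 25.625 = 291.475; wedge = 167.6 − 21.8625 = 145.7375.
The triangle = ½ × 291.475 × 145.7375 = 21239.42.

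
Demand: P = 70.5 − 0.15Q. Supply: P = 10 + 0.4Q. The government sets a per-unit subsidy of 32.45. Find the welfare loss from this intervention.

957.275

Competitive equilibrium: 70.5 − 0.15Q = 10 + 0.4Q → Q* = 110, P* = 54.
The subsidy lowers effective supply by 32.45: P = 0.4Q − 22.45.
New quantity: 70.5 − 0.15Q = 0.4Q − 22.45 → Q' = 169.
Overproduction ΔQ = 169 − 110 = 59; wedge = subsidy = 32.45.
DWL = ½ × 59 × 32.45 = 957.275.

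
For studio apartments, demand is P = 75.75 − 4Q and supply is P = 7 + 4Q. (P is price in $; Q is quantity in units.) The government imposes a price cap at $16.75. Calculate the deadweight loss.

Competitive equilibrium: 75.75 − 4Q = 7 + 4Q → Q* = 8.5938, P* = 41.375.
At the ceiling P = 16.75, quantity supplied = (16.75 − 7)/4 = 2.4375.
Willingness to pay at Q' = 2.4375: 75.75 − 4·2.4375 = 66.
ΔQ = 8.5938 − 2.4375 = 6.1563; wedge = 66 − 16.75 = 49.25.
The triangle = ½ × 6.1563 × 49.25 = $151.60.

$151.60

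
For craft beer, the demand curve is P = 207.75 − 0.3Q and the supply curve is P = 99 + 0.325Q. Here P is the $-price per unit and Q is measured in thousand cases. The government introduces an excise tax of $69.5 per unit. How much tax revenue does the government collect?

Competitive equilibrium: 207.75 − 0.3Q = 99 + 0.325Q → Q* = 174, P* = 155.55.
With the tax, the buyer price exceeds the seller price by 69.5: (207.75 − 0.3Q) − (99 + 0.325Q) = 69.5 → Q' = 62.8.
Tax revenue = 69.5 × 62.8 = $4364.60 thousand.

$4364.60 thousand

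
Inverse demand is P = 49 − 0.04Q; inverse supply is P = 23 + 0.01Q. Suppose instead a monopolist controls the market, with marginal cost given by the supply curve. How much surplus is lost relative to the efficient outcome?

Competitive equilibrium: 49 − 0.04Q = 23 + 0.01Q → Q* = 520, P* = 28.2.
Marginal revenue: MR = 49 − 0.08Q. Set MR = MC: 49 − 0.08Q = 23 + 0.01Q → Q_m = 288.88889.
Price P_m = 49 − 0.04·288.88889 = 37.44444; MC(Q_m) = 23 + 0.01·288.88889 = 25.88889.
Competitive Q* = 520, so ΔQ = 231.11111; wedge = 37.44444 − 25.88889 = 11.55555.
DWL = ½ × 231.11111 × 11.55555 = 1335.31.

1335.31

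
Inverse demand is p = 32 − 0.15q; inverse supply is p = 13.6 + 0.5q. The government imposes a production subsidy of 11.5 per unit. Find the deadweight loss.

101.73

Competitive equilibrium: 32 − 0.15q = 13.6 + 0.5q → q* = 28.3077, p* = 27.7538.
The subsidy lowers effective supply by 11.5: p = 2.1 + 0.5q.
New quantity: 32 − 0.15q = 2.1 + 0.5q → q' = 46.
Overproduction Δq = 46 − 28.3077 = 17.6923; wedge = subsidy = 11.5.
Deadweight loss = ½ × 17.6923 × 11.5 = 101.73.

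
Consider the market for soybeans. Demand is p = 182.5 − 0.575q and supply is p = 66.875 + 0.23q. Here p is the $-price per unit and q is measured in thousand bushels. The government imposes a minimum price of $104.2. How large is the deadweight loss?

$22.40 thousand

Competitive equilibrium: 182.5 − 0.575q = 66.875 + 0.23q → q* = 143.6335, p* = 99.9107.
At the floor p = 104.2, quantity demanded = (182.5 − 104.2)/0.575 = 136.1739.
Sellers' marginal cost at q' = 136.1739: 66.875 + 0.23·136.1739 = 98.195.
Δq = 143.6335 − 136.1739 = 7.4596; wedge = 104.2 − 98.195 = 6.005.
DWL = ½ × 7.4596 × 6.005 = $22.40 thousand.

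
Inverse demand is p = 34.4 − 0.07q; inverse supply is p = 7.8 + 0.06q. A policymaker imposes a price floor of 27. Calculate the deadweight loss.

Competitive equilibrium: 34.4 − 0.07q = 7.8 + 0.06q → q* = 204.6154, p* = 20.0769.
At the floor p = 27, quantity demanded = (34.4 − 27)/0.07 = 105.7143.
Sellers' marginal cost at q' = 105.7143: 7.8 + 0.06·105.7143 = 14.1429.
Δq = 204.6154 − 105.7143 = 98.9011; wedge = 27 − 14.1429 = 12.8571.
Deadweight loss = ½ × 98.9011 × 12.8571 = 635.79.

635.79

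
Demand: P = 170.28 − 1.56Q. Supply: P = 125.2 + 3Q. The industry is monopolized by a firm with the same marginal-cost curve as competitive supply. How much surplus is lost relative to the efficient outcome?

14.48

Competitive equilibrium: 170.28 − 1.56Q = 125.2 + 3Q → Q* = 9.886, P* = 154.8579.
Marginal revenue: MR = 170.28 − 3.12Q. Set MR = MC: 170.28 − 3.12Q = 125.2 + 3Q → Q_m = 7.366.
Price P_m = 170.28 − 1.56·7.366 = 158.789; MC(Q_m) = 125.2 + 3·7.366 = 147.298.
Competitive Q* = 9.886, so ΔQ = 2.52; wedge = 158.789 − 147.298 = 11.491.
Deadweight loss = ½ × 2.52 × 11.491 = 14.48.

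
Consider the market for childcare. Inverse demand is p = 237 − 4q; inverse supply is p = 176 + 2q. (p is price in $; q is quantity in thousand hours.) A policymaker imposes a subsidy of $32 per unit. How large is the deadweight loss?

Competitive equilibrium: 237 − 4q = 176 + 2q → q* = 10.1667, p* = 196.3333.
The subsidy lowers effective supply by 32: p = 144 + 2q.
New quantity: 237 − 4q = 144 + 2q → q' = 15.5.
Overproduction Δq = 15.5 − 10.1667 = 5.3333; wedge = subsidy = 32.
The triangle = ½ × 5.3333 × 32 = $85.33 thousand.

$85.33 thousand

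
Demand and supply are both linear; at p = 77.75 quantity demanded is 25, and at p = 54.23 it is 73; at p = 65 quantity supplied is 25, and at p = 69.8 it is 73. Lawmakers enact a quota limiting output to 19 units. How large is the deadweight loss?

224.88

Demand slope = (54.23 − 77.75)/(73 − 25) = −0.49, so p = 90 − 0.49q.
Supply slope = (69.8 − 65)/(73 − 25) = 0.1, so p = 62.5 + 0.1q.
Competitive equilibrium: 90 − 0.49q = 62.5 + 0.1q → q* = 46.61017, p* = 67.16102.
At q = 19: demand price = 90 − 0.49·19 = 80.69; supply price = 62.5 + 0.1·19 = 64.4.
Δq = 46.61017 − 19 = 27.61017; wedge = 80.69 − 64.4 = 16.29.
The triangle = ½ × 27.61017 × 16.29 = 224.88.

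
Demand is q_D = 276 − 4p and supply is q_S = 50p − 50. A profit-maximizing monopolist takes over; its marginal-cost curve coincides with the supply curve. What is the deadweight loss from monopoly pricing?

In inverse form: demand p = 69 − 0.25q, supply p = 1 + 0.02q.
Competitive equilibrium: 69 − 0.25q = 1 + 0.02q → q* = 251.8519, p* = 6.037.
Marginal revenue: MR = 69 − 0.5q. Set MR = MC: 69 − 0.5q = 1 + 0.02q → q_m = 130.7692.
Price p_m = 69 − 0.25·130.7692 = 36.3077; MC(q_m) = 1 + 0.02·130.7692 = 3.6154.
Competitive q* = 251.8519, so Δq = 121.0827; wedge = 36.3077 − 3.6154 = 32.6923.
Deadweight loss = ½ × 121.0827 × 32.6923 = 1979.24.

1979.24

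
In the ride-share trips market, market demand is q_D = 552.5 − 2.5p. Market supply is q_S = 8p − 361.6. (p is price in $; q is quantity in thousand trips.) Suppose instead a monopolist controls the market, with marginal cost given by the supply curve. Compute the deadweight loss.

In inverse form: demand p = 221 − 0.4q, supply p = 45.2 + 0.125q.
Competitive equilibrium: 221 − 0.4q = 45.2 + 0.125q → q* = 334.8571, p* = 87.0571.
Marginal revenue: MR = 221 − 0.8q. Set MR = MC: 221 − 0.8q = 45.2 + 0.125q → q_m = 190.0541.
Price p_m = 221 − 0.4·190.0541 = 144.9784; MC(q_m) = 45.2 + 0.125·190.0541 = 68.9568.
Competitive q* = 334.8571, so Δq = 144.803; wedge = 144.9784 − 68.9568 = 76.0216.
Deadweight loss = ½ × 144.803 × 76.0216 = $5504.08 thousand.

$5504.08 thousand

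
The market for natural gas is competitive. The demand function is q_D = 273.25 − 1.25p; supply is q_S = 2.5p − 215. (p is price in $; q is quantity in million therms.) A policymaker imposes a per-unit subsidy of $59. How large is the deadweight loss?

In inverse form: demand p = 218.6 − 0.8q, supply p = 86 + 0.4q.
Competitive equilibrium: 218.6 − 0.8q = 86 + 0.4q → q* = 110.5, p* = 130.2.
The subsidy lowers effective supply by 59: p = 27 + 0.4q.
New quantity: 218.6 − 0.8q = 27 + 0.4q → q' = 159.6667.
Overproduction Δq = 159.6667 − 110.5 = 49.1667; wedge = subsidy = 59.
DWL = ½ × 49.1667 × 59 = $1450.42 million.

$1450.42 million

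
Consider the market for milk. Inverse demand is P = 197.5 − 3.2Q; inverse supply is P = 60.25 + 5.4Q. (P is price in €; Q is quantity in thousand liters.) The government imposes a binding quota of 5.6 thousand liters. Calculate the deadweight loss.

€461.46 thousand

Competitive equilibrium: 197.5 − 3.2Q = 60.25 + 5.4Q → Q* = 15.9593, P* = 146.4302.
At Q = 5.6: demand price = 197.5 − 3.2·5.6 = 179.58; supply price = 60.25 + 5.4·5.6 = 90.49.
ΔQ = 15.9593 − 5.6 = 10.3593; wedge = 179.58 − 90.49 = 89.09.
Welfare loss = ½ × 10.3593 × 89.09 = €461.46 thousand.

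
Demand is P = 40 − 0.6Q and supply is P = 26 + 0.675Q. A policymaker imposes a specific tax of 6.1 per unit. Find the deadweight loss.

Competitive equilibrium: 40 − 0.6Q = 26 + 0.675Q → Q* = 10.9804, P* = 33.4118.
With the tax, the buyer price exceeds the seller price by 6.1: (40 − 0.6Q) − (26 + 0.675Q) = 6.1 → Q' = 6.1961.
ΔQ = 10.9804 − 6.1961 = 4.7843; the wedge equals the tax, 6.1.
Welfare loss = ½ × 4.7843 × 6.1 = 14.59.

14.59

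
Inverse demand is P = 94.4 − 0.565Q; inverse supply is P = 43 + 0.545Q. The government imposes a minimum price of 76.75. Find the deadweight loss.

126

Competitive equilibrium: 94.4 − 0.565Q = 43 + 0.545Q → Q* = 46.3063, P* = 68.2369.
At the floor P = 76.75, quantity demanded = (94.4 − 76.75)/0.565 = 31.2389.
Sellers' marginal cost at Q' = 31.2389: 43 + 0.545·31.2389 = 60.0252.
ΔQ = 46.3063 − 31.2389 = 15.0674; wedge = 76.75 − 60.0252 = 16.7248.
The triangle = ½ × 15.0674 × 16.7248 = 126.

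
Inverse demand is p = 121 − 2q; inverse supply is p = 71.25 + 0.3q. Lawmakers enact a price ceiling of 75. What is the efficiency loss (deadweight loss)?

Competitive equilibrium: 121 − 2q = 71.25 + 0.3q → q* = 21.6304, p* = 77.7391.
At the ceiling p = 75, quantity supplied = (75 − 71.25)/0.3 = 12.5.
Willingness to pay at q' = 12.5: 121 − 2·12.5 = 96.
Δq = 21.6304 − 12.5 = 9.1304; wedge = 96 − 75 = 21.
DWL = ½ × 9.1304 × 21 = 95.87.

95.87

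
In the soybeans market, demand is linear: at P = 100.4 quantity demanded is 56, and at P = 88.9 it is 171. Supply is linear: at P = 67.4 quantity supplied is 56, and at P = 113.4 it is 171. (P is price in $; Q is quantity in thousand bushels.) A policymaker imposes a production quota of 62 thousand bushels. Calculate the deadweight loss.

Demand slope = (88.9 − 100.4)/(171 − 56) = −0.1, so P = 106 − 0.1Q.
Supply slope = (113.4 − 67.4)/(171 − 56) = 0.4, so P = 45 + 0.4Q.
Competitive equilibrium: 106 − 0.1Q = 45 + 0.4Q → Q* = 122, P* = 93.8.
At Q = 62: demand price = 106 − 0.1·62 = 99.8; supply price = 45 + 0.4·62 = 69.8.
ΔQ = 122 − 62 = 60; wedge = 99.8 − 69.8 = 30.
DWL = ½ × 60 × 30 = $900 thousand.

$900 thousand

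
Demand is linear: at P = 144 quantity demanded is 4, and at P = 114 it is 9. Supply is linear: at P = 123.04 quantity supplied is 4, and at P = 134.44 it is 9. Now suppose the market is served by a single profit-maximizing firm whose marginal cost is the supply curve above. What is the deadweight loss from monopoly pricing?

Demand slope = (114 − 144)/(9 − 4) = −6, so P = 168 − 6Q.
Supply slope = (134.44 − 123.04)/(9 − 4) = 2.28, so P = 113.92 + 2.28Q.
Competitive equilibrium: 168 − 6Q = 113.92 + 2.28Q → Q* = 6.5314, P* = 128.8116.
Marginal revenue: MR = 168 − 12Q. Set MR = MC: 168 − 12Q = 113.92 + 2.28Q → Q_m = 3.7871.
Price P_m = 168 − 6·3.7871 = 145.2774; MC(Q_m) = 113.92 + 2.28·3.7871 = 122.5546.
Competitive Q* = 6.5314, so ΔQ = 2.7443; wedge = 145.2774 − 122.5546 = 22.7228.
Welfare loss = ½ × 2.7443 × 22.7228 = 31.18.

31.18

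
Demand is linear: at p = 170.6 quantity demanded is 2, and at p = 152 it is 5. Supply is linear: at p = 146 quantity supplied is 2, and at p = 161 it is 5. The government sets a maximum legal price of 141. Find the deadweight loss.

57.22

Demand slope = (152 − 170.6)/(5 − 2) = −6.2, so p = 183 − 6.2q.
Supply slope = (161 − 146)/(5 − 2) = 5, so p = 136 + 5q.
Competitive equilibrium: 183 − 6.2q = 136 + 5q → q* = 4.1964, p* = 156.9821.
At the ceiling p = 141, quantity supplied = (141 − 136)/5 = 1.
Willingness to pay at q' = 1: 183 − 6.2·1 = 176.8.
Δq = 4.1964 − 1 = 3.1964; wedge = 176.8 − 141 = 35.8.
DWL = ½ × 3.1964 × 35.8 = 57.22.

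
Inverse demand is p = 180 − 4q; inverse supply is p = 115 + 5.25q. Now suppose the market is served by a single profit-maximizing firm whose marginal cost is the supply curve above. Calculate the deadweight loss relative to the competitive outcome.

Competitive equilibrium: 180 − 4q = 115 + 5.25q → q* = 7.027, p* = 151.8919.
Marginal revenue: MR = 180 − 8q. Set MR = MC: 180 − 8q = 115 + 5.25q → q_m = 4.9057.
Price p_m = 180 − 4·4.9057 = 160.3772; MC(q_m) = 115 + 5.25·4.9057 = 140.7549.
Competitive q* = 7.027, so Δq = 2.1213; wedge = 160.3772 − 140.7549 = 19.6223.
The triangle = ½ × 2.1213 × 19.6223 = 20.81.

20.81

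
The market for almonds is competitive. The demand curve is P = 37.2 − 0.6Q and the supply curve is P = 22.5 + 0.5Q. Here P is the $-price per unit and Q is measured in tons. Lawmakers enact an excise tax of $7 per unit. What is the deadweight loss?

$22.27

Competitive equilibrium: 37.2 − 0.6Q = 22.5 + 0.5Q → Q* = 13.3636, P* = 29.1818.
With the tax, the buyer price exceeds the seller price by 7: (37.2 − 0.6Q) − (22.5 + 0.5Q) = 7 → Q' = 7.
ΔQ = 13.3636 − 7 = 6.3636; the wedge equals the tax, 7.
The triangle = ½ × 6.3636 × 7 = $22.27.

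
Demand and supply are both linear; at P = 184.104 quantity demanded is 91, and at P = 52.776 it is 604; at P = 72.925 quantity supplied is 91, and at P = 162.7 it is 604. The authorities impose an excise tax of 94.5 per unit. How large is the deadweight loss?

10359.92

Demand slope = (52.776 − 184.104)/(604 − 91) = −0.256, so P = 207.4 − 0.256Q.
Supply slope = (162.7 − 72.925)/(604 − 91) = 0.175, so P = 57 + 0.175Q.
Competitive equilibrium: 207.4 − 0.256Q = 57 + 0.175Q → Q* = 348.9559, P* = 118.0673.
With the tax, the buyer price exceeds the seller price by 94.5: (207.4 − 0.256Q) − (57 + 0.175Q) = 94.5 → Q' = 129.6984.
ΔQ = 348.9559 − 129.6984 = 219.2575; the wedge equals the tax, 94.5.
DWL = ½ × 219.2575 × 94.5 = 10359.92.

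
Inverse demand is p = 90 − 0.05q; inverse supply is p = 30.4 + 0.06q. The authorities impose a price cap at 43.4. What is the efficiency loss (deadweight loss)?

5814.79

Competitive equilibrium: 90 − 0.05q = 30.4 + 0.06q → q* = 541.81818, p* = 62.90909.
At the ceiling p = 43.4, quantity supplied = (43.4 − 30.4)/0.06 = 216.66667.
Willingness to pay at q' = 216.66667: 90 − 0.05·216.66667 = 79.16667.
Δq = 541.81818 − 216.66667 = 325.15151; wedge = 79.16667 − 43.4 = 35.76667.
Deadweight loss = ½ × 325.15151 × 35.76667 = 5814.79.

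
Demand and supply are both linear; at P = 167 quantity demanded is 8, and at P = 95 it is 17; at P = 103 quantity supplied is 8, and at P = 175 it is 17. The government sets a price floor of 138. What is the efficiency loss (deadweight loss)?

Demand slope = (95 − 167)/(17 − 8) = −8, so P = 231 − 8Q.
Supply slope = (175 − 103)/(17 − 8) = 8, so P = 39 + 8Q.
Competitive equilibrium: 231 − 8Q = 39 + 8Q → Q* = 12, P* = 135.
At the floor P = 138, quantity demanded = (231 − 138)/8 = 11.625.
Sellers' marginal cost at Q' = 11.625: 39 + 8·11.625 = 132.
ΔQ = 12 − 11.625 = 0.375; wedge = 138 − 132 = 6.
The triangle = ½ × 0.375 × 6 = 1.125.

1.125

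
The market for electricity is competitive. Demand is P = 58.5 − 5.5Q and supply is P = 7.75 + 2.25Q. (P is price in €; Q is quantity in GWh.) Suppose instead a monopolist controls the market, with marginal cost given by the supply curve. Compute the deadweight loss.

€28.63

Competitive equilibrium: 58.5 − 5.5Q = 7.75 + 2.25Q → Q* = 6.5484, P* = 22.4839.
Marginal revenue: MR = 58.5 − 11Q. Set MR = MC: 58.5 − 11Q = 7.75 + 2.25Q → Q_m = 3.8302.
Price P_m = 58.5 − 5.5·3.8302 = 37.4339; MC(Q_m) = 7.75 + 2.25·3.8302 = 16.368.
Competitive Q* = 6.5484, so ΔQ = 2.7182; wedge = 37.4339 − 16.368 = 21.0659.
Welfare loss = ½ × 2.7182 × 21.0659 = €28.63.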